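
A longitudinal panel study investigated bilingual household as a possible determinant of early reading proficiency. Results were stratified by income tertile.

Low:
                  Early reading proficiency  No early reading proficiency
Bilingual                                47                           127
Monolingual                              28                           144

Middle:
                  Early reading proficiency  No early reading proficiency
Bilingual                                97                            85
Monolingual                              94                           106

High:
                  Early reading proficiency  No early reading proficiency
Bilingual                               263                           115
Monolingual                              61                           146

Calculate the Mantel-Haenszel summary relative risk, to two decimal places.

1.70

RR_MH = Σ(aᵢ·n₀ᵢ/nᵢ) / Σ(cᵢ·n₁ᵢ/nᵢ), with n₁ᵢ = aᵢ+bᵢ (exposed), n₀ᵢ = cᵢ+dᵢ (unexposed), nᵢ = n₁ᵢ+n₀ᵢ.
Stratum 1 (Low): n₁ = 174, n₀ = 172, n = 346; a·n₀/n = 47·172/346 = 23.3642; c·n₁/n = 28·174/346 = 14.0809
Stratum 2 (Middle): n₁ = 182, n₀ = 200, n = 382; a·n₀/n = 97·200/382 = 50.7853; c·n₁/n = 94·182/382 = 44.7853
Stratum 3 (High): n₁ = 378, n₀ = 207, n = 585; a·n₀/n = 263·207/585 = 93.0615; c·n₁/n = 61·378/585 = 39.4154
RR_MH = (23.3642 + 50.7853 + 93.0615) / (14.0809 + 44.7853 + 39.4154) = 167.2110 / 98.2816 = 1.70135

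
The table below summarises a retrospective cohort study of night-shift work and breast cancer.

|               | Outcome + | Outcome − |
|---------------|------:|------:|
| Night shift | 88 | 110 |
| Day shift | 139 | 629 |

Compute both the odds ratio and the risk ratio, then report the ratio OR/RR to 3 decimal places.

1.474

Cells: a = 88, b = 110, c = 139, d = 629.
OR = (88·629)/(110·139) = 55352/15290 = 3.62014
Risk in exposed = 88/198 = 0.44444; risk in unexposed = 139/768 = 0.18099; RR = 2.45564
OR/RR = 3.62014 / 2.45564 = 1.47422
The outcome is not rare, so the OR lies further from 1 than the RR.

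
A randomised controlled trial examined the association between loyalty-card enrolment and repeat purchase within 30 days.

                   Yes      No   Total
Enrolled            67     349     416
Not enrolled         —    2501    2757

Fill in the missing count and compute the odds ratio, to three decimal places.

1.876

The missing cell is in the unexposed row: 2757 − 2501 = 256.
So a = 67, b = 349, c = 256, d = 2501.
OR = (a·d)/(b·c) = (67 × 2501) / (349 × 256) = 167567 / 89344 = 1.87553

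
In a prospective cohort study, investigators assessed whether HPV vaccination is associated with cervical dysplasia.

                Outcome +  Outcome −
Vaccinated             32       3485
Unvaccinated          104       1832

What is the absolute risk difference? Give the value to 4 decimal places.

Cells: a = 32, b = 3485, c = 104, d = 1832.
Risk in exposed = 32/3517 = 0.009099; risk in unexposed = 104/1936 = 0.053719.
Risk difference = 0.009099 − 0.053719 = -0.044620

-0.0446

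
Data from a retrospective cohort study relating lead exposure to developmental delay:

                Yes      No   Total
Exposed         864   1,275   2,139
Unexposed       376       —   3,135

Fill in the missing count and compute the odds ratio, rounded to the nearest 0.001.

The missing cell is in the unexposed row: 3135 − 376 = 2759.
So a = 864, b = 1275, c = 376, d = 2759.
OR = (a·d)/(b·c) = (864 × 2759) / (1275 × 376) = 2383776 / 479400 = 4.97242

4.972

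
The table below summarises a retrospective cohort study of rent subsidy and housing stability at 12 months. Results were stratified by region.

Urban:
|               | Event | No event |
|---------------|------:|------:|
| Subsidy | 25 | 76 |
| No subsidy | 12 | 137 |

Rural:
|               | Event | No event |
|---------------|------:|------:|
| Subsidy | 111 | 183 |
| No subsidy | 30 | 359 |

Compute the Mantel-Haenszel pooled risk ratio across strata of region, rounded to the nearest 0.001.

4.398

RR_MH = Σ(aᵢ·n₀ᵢ/nᵢ) / Σ(cᵢ·n₁ᵢ/nᵢ), with n₁ᵢ = aᵢ+bᵢ (exposed), n₀ᵢ = cᵢ+dᵢ (unexposed), nᵢ = n₁ᵢ+n₀ᵢ.
Stratum 1 (Urban): n₁ = 101, n₀ = 149, n = 250; a·n₀/n = 25·149/250 = 14.9000; c·n₁/n = 12·101/250 = 4.8480
Stratum 2 (Rural): n₁ = 294, n₀ = 389, n = 683; a·n₀/n = 111·389/683 = 63.2196; c·n₁/n = 30·294/683 = 12.9136
RR_MH = (14.9000 + 63.2196) / (4.8480 + 12.9136) = 78.1196 / 17.7616 = 4.39823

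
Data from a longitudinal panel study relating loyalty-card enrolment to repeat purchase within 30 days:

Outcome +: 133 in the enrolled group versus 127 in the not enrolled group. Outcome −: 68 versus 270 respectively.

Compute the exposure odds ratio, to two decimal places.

4.16

From the description: a = 133, b = 68, c = 127, d = 270.
OR = (a·d)/(b·c) = (133 × 270) / (68 × 127) = 35910 / 8636 = 4.15818
The odds of repeat purchase within 30 days are about 4.16 times as high in the enrolled group.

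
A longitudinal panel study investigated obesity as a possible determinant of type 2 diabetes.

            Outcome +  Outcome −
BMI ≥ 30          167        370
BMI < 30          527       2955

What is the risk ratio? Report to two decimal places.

2.05

Cells: a = 167, b = 370, c = 527, d = 2955.
Risk in exposed = 167/537 = 0.31099; risk in unexposed = 527/3482 = 0.15135.
RR = 0.31099 / 0.15135 = 2.05476
The risk among the exposed is 2.05 times that among the unexposed.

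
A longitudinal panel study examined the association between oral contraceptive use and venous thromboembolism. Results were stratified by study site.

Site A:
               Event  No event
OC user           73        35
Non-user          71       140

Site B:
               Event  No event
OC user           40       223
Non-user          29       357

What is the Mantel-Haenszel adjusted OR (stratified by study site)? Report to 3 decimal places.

OR_MH = Σ(aᵢdᵢ/nᵢ) / Σ(bᵢcᵢ/nᵢ), where nᵢ is the stratum total.
Stratum 1 (Site A): n = 319; a·d/n = 73·140/319 = 32.0376; b·c/n = 35·71/319 = 7.7900
Stratum 2 (Site B): n = 649; a·d/n = 40·357/649 = 22.0031; b·c/n = 223·29/649 = 9.9646
OR_MH = (32.0376 + 22.0031) / (7.7900 + 9.9646) = 54.0407 / 17.7545 = 3.04377

3.044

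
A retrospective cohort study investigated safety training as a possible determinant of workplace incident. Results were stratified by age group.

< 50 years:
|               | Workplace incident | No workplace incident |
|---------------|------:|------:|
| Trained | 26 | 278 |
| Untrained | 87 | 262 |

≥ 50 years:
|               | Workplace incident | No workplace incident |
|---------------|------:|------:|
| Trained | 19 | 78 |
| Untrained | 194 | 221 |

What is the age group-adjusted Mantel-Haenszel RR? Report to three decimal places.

RR_MH = Σ(aᵢ·n₀ᵢ/nᵢ) / Σ(cᵢ·n₁ᵢ/nᵢ), with n₁ᵢ = aᵢ+bᵢ (exposed), n₀ᵢ = cᵢ+dᵢ (unexposed), nᵢ = n₁ᵢ+n₀ᵢ.
Stratum 1 (< 50 years): n₁ = 304, n₀ = 349, n = 653; a·n₀/n = 26·349/653 = 13.8959; c·n₁/n = 87·304/653 = 40.5023
Stratum 2 (≥ 50 years): n₁ = 97, n₀ = 415, n = 512; a·n₀/n = 19·415/512 = 15.4004; c·n₁/n = 194·97/512 = 36.7539
RR_MH = (13.8959 + 15.4004) / (40.5023 + 36.7539) = 29.2963 / 77.2562 = 0.37921

0.379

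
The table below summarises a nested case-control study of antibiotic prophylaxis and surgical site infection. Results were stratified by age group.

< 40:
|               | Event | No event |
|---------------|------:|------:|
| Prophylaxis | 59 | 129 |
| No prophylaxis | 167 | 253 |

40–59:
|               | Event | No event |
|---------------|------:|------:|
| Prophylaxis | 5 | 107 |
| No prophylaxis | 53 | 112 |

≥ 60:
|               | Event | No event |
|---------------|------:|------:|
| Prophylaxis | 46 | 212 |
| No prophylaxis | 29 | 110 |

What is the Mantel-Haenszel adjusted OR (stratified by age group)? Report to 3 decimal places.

0.551

OR_MH = Σ(aᵢdᵢ/nᵢ) / Σ(bᵢcᵢ/nᵢ), where nᵢ is the stratum total.
Stratum 1 (< 40): n = 608; a·d/n = 59·253/608 = 24.5510; b·c/n = 129·167/608 = 35.4326
Stratum 2 (40–59): n = 277; a·d/n = 5·112/277 = 2.0217; b·c/n = 107·53/277 = 20.4729
Stratum 3 (≥ 60): n = 397; a·d/n = 46·110/397 = 12.7456; b·c/n = 212·29/397 = 15.4861
OR_MH = (24.5510 + 2.0217 + 12.7456) / (35.4326 + 20.4729 + 15.4861) = 39.3182 / 71.3916 = 0.55074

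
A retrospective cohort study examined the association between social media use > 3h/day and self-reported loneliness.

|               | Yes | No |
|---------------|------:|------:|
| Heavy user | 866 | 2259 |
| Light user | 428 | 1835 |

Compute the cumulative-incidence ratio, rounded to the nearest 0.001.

1.465

Cells: a = 866, b = 2259, c = 428, d = 1835.
Risk in exposed = 866/3125 = 0.27712; risk in unexposed = 428/2263 = 0.18913.
RR = 0.27712 / 0.18913 = 1.46524
The risk among the exposed is 1.47 times that among the unexposed.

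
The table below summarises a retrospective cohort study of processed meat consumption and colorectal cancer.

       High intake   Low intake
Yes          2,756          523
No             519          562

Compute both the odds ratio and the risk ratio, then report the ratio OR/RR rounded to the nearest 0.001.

Reading the table with exposure as columns: a = 2756 (High intake, case), b = 519 (High intake, non-case), c = 523 (Low intake, case), d = 562.
OR = (2756·562)/(519·523) = 1548872/271437 = 5.70619
Risk in exposed = 2756/3275 = 0.84153; risk in unexposed = 523/1085 = 0.48203; RR = 1.74581
OR/RR = 5.70619 / 1.74581 = 3.26852
The outcome is not rare, so the OR lies further from 1 than the RR.

3.269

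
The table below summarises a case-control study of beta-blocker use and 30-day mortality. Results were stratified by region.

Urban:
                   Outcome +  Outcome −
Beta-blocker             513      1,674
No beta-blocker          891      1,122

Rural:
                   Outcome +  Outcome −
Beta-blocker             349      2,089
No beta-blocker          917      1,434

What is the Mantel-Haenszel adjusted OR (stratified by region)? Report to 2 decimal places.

OR_MH = Σ(aᵢdᵢ/nᵢ) / Σ(bᵢcᵢ/nᵢ), where nᵢ is the stratum total.
Stratum 1 (Urban): n = 4200; a·d/n = 513·1122/4200 = 137.0443; b·c/n = 1674·891/4200 = 355.1271
Stratum 2 (Rural): n = 4789; a·d/n = 349·1434/4789 = 104.5032; b·c/n = 2089·917/4789 = 400.0027
OR_MH = (137.0443 + 104.5032) / (355.1271 + 400.0027) = 241.5475 / 755.1299 = 0.31988

0.32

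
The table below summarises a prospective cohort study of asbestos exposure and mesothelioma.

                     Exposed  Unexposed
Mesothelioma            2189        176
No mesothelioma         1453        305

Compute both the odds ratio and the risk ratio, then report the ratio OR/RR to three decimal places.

1.589

Reading the table with exposure as columns: a = 2189 (Exposed, case), b = 1453 (Exposed, non-case), c = 176 (Unexposed, case), d = 305.
OR = (2189·305)/(1453·176) = 667645/255728 = 2.61076
Risk in exposed = 2189/3642 = 0.60104; risk in unexposed = 176/481 = 0.36590; RR = 1.64262
OR/RR = 2.61076 / 1.64262 = 1.58938
The outcome is not rare, so the OR lies further from 1 than the RR.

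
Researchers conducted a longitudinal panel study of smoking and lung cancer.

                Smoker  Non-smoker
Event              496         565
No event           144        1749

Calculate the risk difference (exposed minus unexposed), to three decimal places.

0.531

Reading the table with exposure as columns: a = 496 (Smoker, case), b = 144 (Smoker, non-case), c = 565 (Non-smoker, case), d = 1749.
Risk in exposed = 496/640 = 0.775000; risk in unexposed = 565/2314 = 0.244166.
Risk difference = 0.775000 − 0.244166 = 0.530834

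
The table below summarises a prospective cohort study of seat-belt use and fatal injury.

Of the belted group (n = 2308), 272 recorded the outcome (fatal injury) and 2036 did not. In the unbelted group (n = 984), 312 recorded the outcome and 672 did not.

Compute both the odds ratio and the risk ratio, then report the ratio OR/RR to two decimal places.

0.77

From the description: a = 272, b = 2036, c = 312, d = 672.
OR = (272·672)/(2036·312) = 182784/635232 = 0.28774
Risk in exposed = 272/2308 = 0.11785; risk in unexposed = 312/984 = 0.31707; RR = 0.37168
OR/RR = 0.28774 / 0.37168 = 0.77416
The outcome is not rare, so the OR lies further from 1 than the RR.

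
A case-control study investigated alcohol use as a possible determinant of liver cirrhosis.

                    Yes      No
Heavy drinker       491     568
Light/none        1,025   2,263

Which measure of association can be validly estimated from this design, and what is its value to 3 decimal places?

1.909

Cells: a = 491, b = 568, c = 1025, d = 2263.
This is a case-control study: participants were sampled on outcome status, so risks in the source population cannot be estimated directly — relative risk is not valid here. The odds ratio is the appropriate measure.
OR = (a·d)/(b·c) = (491 × 2263) / (568 × 1025) = 1111133 / 582200 = 1.90851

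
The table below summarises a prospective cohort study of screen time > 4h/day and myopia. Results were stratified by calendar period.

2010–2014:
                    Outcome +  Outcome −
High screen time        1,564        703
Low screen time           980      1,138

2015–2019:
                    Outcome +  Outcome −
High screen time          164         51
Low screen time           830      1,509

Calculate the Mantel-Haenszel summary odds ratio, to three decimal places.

2.895

OR_MH = Σ(aᵢdᵢ/nᵢ) / Σ(bᵢcᵢ/nᵢ), where nᵢ is the stratum total.
Stratum 1 (2010–2014): n = 4385; a·d/n = 1564·1138/4385 = 405.8910; b·c/n = 703·980/4385 = 157.1129
Stratum 2 (2015–2019): n = 2554; a·d/n = 164·1509/2554 = 96.8974; b·c/n = 51·830/2554 = 16.5740
OR_MH = (405.8910 + 96.8974) / (157.1129 + 16.5740) = 502.7884 / 173.6869 = 2.89480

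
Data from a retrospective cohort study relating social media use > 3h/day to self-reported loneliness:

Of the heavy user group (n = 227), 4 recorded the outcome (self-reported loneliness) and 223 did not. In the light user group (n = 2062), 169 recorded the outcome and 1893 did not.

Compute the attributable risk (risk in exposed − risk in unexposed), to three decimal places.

From the description: a = 4, b = 223, c = 169, d = 1893.
Risk in exposed = 4/227 = 0.017621; risk in unexposed = 169/2062 = 0.081959.
Risk difference = 0.017621 − 0.081959 = -0.064338

-0.064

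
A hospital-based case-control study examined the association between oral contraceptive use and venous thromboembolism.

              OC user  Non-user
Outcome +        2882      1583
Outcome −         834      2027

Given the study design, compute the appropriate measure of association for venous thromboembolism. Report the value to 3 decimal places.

4.425

Reading the table with exposure as columns: a = 2882 (OC user, case), b = 834 (OC user, non-case), c = 1583 (Non-user, case), d = 2027.
This is a hospital-based case-control study: participants were sampled on outcome status, so risks in the source population cannot be estimated directly — relative risk is not valid here. The odds ratio is the appropriate measure.
OR = (a·d)/(b·c) = (2882 × 2027) / (834 × 1583) = 5841814 / 1320222 = 4.42487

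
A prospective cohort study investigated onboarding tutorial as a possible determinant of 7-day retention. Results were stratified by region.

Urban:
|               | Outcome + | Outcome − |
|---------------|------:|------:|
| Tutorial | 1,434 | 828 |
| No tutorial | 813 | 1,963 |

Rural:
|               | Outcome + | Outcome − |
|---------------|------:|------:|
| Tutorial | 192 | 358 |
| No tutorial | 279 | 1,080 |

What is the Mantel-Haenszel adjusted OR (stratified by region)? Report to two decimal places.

3.59

OR_MH = Σ(aᵢdᵢ/nᵢ) / Σ(bᵢcᵢ/nᵢ), where nᵢ is the stratum total.
Stratum 1 (Urban): n = 5038; a·d/n = 1434·1963/5038 = 558.7420; b·c/n = 828·813/5038 = 133.6173
Stratum 2 (Rural): n = 1909; a·d/n = 192·1080/1909 = 108.6223; b·c/n = 358·279/1909 = 52.3216
OR_MH = (558.7420 + 108.6223) / (133.6173 + 52.3216) = 667.3643 / 185.9389 = 3.58916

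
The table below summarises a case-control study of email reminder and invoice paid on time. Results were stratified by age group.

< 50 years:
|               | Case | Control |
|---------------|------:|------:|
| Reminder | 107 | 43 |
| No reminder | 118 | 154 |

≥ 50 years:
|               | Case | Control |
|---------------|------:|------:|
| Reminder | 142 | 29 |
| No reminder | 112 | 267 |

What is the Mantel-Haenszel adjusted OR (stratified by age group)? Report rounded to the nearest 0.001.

6.023

OR_MH = Σ(aᵢdᵢ/nᵢ) / Σ(bᵢcᵢ/nᵢ), where nᵢ is the stratum total.
Stratum 1 (< 50 years): n = 422; a·d/n = 107·154/422 = 39.0474; b·c/n = 43·118/422 = 12.0237
Stratum 2 (≥ 50 years): n = 550; a·d/n = 142·267/550 = 68.9345; b·c/n = 29·112/550 = 5.9055
OR_MH = (39.0474 + 68.9345) / (12.0237 + 5.9055) = 107.9819 / 17.9292 = 6.02270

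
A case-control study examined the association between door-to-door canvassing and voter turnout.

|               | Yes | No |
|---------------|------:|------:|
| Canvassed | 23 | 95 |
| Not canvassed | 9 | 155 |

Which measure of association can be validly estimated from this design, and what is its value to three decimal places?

4.170

Cells: a = 23, b = 95, c = 9, d = 155.
This is a case-control study: participants were sampled on outcome status, so risks in the source population cannot be estimated directly — relative risk is not valid here. The odds ratio is the appropriate measure.
OR = (a·d)/(b·c) = (23 × 155) / (95 × 9) = 3565 / 855 = 4.16959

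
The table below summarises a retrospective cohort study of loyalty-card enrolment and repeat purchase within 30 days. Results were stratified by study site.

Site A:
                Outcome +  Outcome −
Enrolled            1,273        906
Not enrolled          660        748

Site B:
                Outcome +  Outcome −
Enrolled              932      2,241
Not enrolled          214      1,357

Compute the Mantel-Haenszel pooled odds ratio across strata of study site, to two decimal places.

OR_MH = Σ(aᵢdᵢ/nᵢ) / Σ(bᵢcᵢ/nᵢ), where nᵢ is the stratum total.
Stratum 1 (Site A): n = 3587; a·d/n = 1273·748/3587 = 265.4597; b·c/n = 906·660/3587 = 166.7020
Stratum 2 (Site B): n = 4744; a·d/n = 932·1357/4744 = 266.5944; b·c/n = 2241·214/4744 = 101.0906
OR_MH = (265.4597 + 266.5944) / (166.7020 + 101.0906) = 532.0542 / 267.7926 = 1.98681

1.99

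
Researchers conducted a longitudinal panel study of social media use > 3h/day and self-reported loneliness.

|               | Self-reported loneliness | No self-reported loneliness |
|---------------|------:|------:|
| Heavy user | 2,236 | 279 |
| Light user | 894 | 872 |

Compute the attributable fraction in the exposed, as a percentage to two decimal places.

Cells: a = 2236, b = 279, c = 894, d = 872.
Risk in exposed = 2236/2515 = 0.88907; risk in unexposed = 894/1766 = 0.50623.
RR = 0.88907/0.50623 = 1.75625
AR% = (RR − 1)/RR × 100 = (1.75625 − 1)/1.75625 × 100 = 43.0606%

43.06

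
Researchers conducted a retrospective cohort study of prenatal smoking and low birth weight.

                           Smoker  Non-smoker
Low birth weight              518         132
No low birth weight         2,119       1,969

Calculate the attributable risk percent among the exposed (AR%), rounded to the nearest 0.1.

Reading the table with exposure as columns: a = 518 (Smoker, case), b = 2119 (Smoker, non-case), c = 132 (Non-smoker, case), d = 1969.
Risk in exposed = 518/2637 = 0.19644; risk in unexposed = 132/2101 = 0.06283.
RR = 0.19644/0.06283 = 3.12660
AR% = (RR − 1)/RR × 100 = (3.12660 − 1)/3.12660 × 100 = 68.0163%

68.0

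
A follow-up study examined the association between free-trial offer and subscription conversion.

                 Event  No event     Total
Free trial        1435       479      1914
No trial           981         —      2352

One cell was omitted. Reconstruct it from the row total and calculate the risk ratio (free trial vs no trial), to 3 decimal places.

The missing cell is in the unexposed row: 2352 − 981 = 1371.
So a = 1435, b = 479, c = 981, d = 1371.
RR = [a/(a+b)] / [c/(c+d)] = (1435/1914) / (981/2352) = 0.74974/0.41709 = 1.79754

1.798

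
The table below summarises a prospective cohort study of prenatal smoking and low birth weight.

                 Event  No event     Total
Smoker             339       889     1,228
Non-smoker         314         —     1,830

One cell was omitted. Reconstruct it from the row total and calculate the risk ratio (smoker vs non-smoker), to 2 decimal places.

1.61

The missing cell is in the unexposed row: 1830 − 314 = 1516.
So a = 339, b = 889, c = 314, d = 1516.
RR = [a/(a+b)] / [c/(c+d)] = (339/1228) / (314/1830) = 0.27606/0.17158 = 1.60888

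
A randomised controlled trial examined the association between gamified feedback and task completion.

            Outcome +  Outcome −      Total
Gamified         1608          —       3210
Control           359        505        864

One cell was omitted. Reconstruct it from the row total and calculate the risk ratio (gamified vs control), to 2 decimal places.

1.21

The missing cell is in the exposed row: 3210 − 1608 = 1602.
So a = 1608, b = 1602, c = 359, d = 505.
RR = [a/(a+b)] / [c/(c+d)] = (1608/3210) / (359/864) = 0.50093/0.41551 = 1.20559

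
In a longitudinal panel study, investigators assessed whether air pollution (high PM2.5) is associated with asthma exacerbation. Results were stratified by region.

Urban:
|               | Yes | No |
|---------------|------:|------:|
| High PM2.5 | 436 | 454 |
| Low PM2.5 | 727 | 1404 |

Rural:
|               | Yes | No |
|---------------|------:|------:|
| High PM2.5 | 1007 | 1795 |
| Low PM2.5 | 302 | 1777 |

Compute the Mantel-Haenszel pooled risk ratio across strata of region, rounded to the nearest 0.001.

1.900

RR_MH = Σ(aᵢ·n₀ᵢ/nᵢ) / Σ(cᵢ·n₁ᵢ/nᵢ), with n₁ᵢ = aᵢ+bᵢ (exposed), n₀ᵢ = cᵢ+dᵢ (unexposed), nᵢ = n₁ᵢ+n₀ᵢ.
Stratum 1 (Urban): n₁ = 890, n₀ = 2131, n = 3021; a·n₀/n = 436·2131/3021 = 307.5525; c·n₁/n = 727·890/3021 = 214.1774
Stratum 2 (Rural): n₁ = 2802, n₀ = 2079, n = 4881; a·n₀/n = 1007·2079/4881 = 428.9189; c·n₁/n = 302·2802/4881 = 173.3669
RR_MH = (307.5525 + 428.9189) / (214.1774 + 173.3669) = 736.4713 / 387.5444 = 1.90035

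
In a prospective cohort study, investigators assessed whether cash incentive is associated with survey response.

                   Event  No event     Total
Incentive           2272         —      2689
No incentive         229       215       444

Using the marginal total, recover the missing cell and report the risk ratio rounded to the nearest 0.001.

The missing cell is in the exposed row: 2689 − 2272 = 417.
So a = 2272, b = 417, c = 229, d = 215.
RR = [a/(a+b)] / [c/(c+d)] = (2272/2689) / (229/444) = 0.84492/0.51577 = 1.63819

1.638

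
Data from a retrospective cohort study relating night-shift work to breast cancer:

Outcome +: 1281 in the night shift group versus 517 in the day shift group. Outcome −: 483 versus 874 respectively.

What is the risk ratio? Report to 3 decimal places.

1.954

From the description: a = 1281, b = 483, c = 517, d = 874.
Risk in exposed = 1281/1764 = 0.72619; risk in unexposed = 517/1391 = 0.37168.
RR = 0.72619 / 0.37168 = 1.95383
The risk among the exposed is 1.95 times that among the unexposed.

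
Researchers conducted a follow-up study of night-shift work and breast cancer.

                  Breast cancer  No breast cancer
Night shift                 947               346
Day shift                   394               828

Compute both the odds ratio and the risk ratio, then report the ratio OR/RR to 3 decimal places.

Cells: a = 947, b = 346, c = 394, d = 828.
OR = (947·828)/(346·394) = 784116/136324 = 5.75186
Risk in exposed = 947/1293 = 0.73241; risk in unexposed = 394/1222 = 0.32242; RR = 2.27157
OR/RR = 5.75186 / 2.27157 = 2.53210
The outcome is not rare, so the OR lies further from 1 than the RR.

2.532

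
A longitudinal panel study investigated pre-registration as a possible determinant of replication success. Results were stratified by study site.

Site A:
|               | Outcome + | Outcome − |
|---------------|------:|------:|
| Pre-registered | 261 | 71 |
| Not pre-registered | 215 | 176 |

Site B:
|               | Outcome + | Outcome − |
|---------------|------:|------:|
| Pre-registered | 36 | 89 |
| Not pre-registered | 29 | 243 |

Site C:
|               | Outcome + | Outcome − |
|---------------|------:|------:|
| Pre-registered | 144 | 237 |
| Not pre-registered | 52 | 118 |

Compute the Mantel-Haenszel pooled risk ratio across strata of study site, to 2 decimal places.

RR_MH = Σ(aᵢ·n₀ᵢ/nᵢ) / Σ(cᵢ·n₁ᵢ/nᵢ), with n₁ᵢ = aᵢ+bᵢ (exposed), n₀ᵢ = cᵢ+dᵢ (unexposed), nᵢ = n₁ᵢ+n₀ᵢ.
Stratum 1 (Site A): n₁ = 332, n₀ = 391, n = 723; a·n₀/n = 261·391/723 = 141.1494; c·n₁/n = 215·332/723 = 98.7275
Stratum 2 (Site B): n₁ = 125, n₀ = 272, n = 397; a·n₀/n = 36·272/397 = 24.6650; c·n₁/n = 29·125/397 = 9.1310
Stratum 3 (Site C): n₁ = 381, n₀ = 170, n = 551; a·n₀/n = 144·170/551 = 44.4283; c·n₁/n = 52·381/551 = 35.9564
RR_MH = (141.1494 + 24.6650 + 44.4283) / (98.7275 + 9.1310 + 35.9564) = 210.2427 / 143.8149 = 1.46190

1.46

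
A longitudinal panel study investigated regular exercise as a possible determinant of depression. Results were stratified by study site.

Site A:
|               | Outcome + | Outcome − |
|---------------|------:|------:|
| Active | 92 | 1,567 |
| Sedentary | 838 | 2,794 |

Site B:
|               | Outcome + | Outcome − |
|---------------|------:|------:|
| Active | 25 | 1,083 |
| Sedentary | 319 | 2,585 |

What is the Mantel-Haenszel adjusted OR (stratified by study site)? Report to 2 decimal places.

OR_MH = Σ(aᵢdᵢ/nᵢ) / Σ(bᵢcᵢ/nᵢ), where nᵢ is the stratum total.
Stratum 1 (Site A): n = 5291; a·d/n = 92·2794/5291 = 48.5821; b·c/n = 1567·838/5291 = 248.1848
Stratum 2 (Site B): n = 4012; a·d/n = 25·2585/4012 = 16.1079; b·c/n = 1083·319/4012 = 86.1109
OR_MH = (48.5821 + 16.1079) / (248.1848 + 86.1109) = 64.6900 / 334.2958 = 0.19351

0.19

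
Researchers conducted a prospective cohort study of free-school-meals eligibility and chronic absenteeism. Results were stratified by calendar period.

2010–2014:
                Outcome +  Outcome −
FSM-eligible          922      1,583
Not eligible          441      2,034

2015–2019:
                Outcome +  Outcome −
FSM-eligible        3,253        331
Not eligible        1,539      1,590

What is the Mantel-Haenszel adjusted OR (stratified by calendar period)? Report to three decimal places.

OR_MH = Σ(aᵢdᵢ/nᵢ) / Σ(bᵢcᵢ/nᵢ), where nᵢ is the stratum total.
Stratum 1 (2010–2014): n = 4980; a·d/n = 922·2034/4980 = 376.5759; b·c/n = 1583·441/4980 = 140.1813
Stratum 2 (2015–2019): n = 6713; a·d/n = 3253·1590/6713 = 770.4856; b·c/n = 331·1539/6713 = 75.8840
OR_MH = (376.5759 + 770.4856) / (140.1813 + 75.8840) = 1147.0615 / 216.0653 = 5.30887

5.309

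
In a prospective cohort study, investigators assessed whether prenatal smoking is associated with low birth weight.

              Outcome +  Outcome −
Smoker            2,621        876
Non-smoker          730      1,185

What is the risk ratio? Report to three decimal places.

1.966

Cells: a = 2621, b = 876, c = 730, d = 1185.
Risk in exposed = 2621/3497 = 0.74950; risk in unexposed = 730/1915 = 0.38120.
RR = 0.74950 / 0.38120 = 1.96615
The risk among the exposed is 1.97 times that among the unexposed.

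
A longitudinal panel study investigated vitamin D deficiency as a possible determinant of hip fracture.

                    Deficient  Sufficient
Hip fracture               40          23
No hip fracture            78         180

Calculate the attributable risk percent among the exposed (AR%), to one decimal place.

Reading the table with exposure as columns: a = 40 (Deficient, case), b = 78 (Deficient, non-case), c = 23 (Sufficient, case), d = 180.
Risk in exposed = 40/118 = 0.33898; risk in unexposed = 23/203 = 0.11330.
RR = 0.33898/0.11330 = 2.99189
AR% = (RR − 1)/RR × 100 = (2.99189 − 1)/2.99189 × 100 = 66.5764%

66.6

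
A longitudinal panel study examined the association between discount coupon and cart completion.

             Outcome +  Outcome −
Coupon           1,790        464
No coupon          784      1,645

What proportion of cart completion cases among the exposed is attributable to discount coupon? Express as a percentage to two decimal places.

Cells: a = 1790, b = 464, c = 784, d = 1645.
Risk in exposed = 1790/2254 = 0.79414; risk in unexposed = 784/2429 = 0.32277.
RR = 0.79414/0.32277 = 2.46043
AR% = (RR − 1)/RR × 100 = (2.46043 − 1)/2.46043 × 100 = 59.3567%

59.36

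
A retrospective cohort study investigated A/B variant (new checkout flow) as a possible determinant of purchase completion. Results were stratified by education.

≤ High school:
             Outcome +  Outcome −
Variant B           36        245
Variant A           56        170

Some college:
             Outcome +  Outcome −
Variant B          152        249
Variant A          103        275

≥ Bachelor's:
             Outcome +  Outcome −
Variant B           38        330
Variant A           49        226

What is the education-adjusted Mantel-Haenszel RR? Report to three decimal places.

RR_MH = Σ(aᵢ·n₀ᵢ/nᵢ) / Σ(cᵢ·n₁ᵢ/nᵢ), with n₁ᵢ = aᵢ+bᵢ (exposed), n₀ᵢ = cᵢ+dᵢ (unexposed), nᵢ = n₁ᵢ+n₀ᵢ.
Stratum 1 (≤ High school): n₁ = 281, n₀ = 226, n = 507; a·n₀/n = 36·226/507 = 16.0473; c·n₁/n = 56·281/507 = 31.0375
Stratum 2 (Some college): n₁ = 401, n₀ = 378, n = 779; a·n₀/n = 152·378/779 = 73.7561; c·n₁/n = 103·401/779 = 53.0205
Stratum 3 (≥ Bachelor's): n₁ = 368, n₀ = 275, n = 643; a·n₀/n = 38·275/643 = 16.2519; c·n₁/n = 49·368/643 = 28.0435
RR_MH = (16.0473 + 73.7561 + 16.2519) / (31.0375 + 53.0205 + 28.0435) = 106.0554 / 112.1016 = 0.94607

0.946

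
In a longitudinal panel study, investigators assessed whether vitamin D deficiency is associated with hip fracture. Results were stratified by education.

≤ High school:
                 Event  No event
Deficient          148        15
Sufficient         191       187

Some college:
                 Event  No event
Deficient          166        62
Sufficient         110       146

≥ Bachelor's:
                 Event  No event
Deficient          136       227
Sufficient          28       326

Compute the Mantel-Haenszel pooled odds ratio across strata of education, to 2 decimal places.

OR_MH = Σ(aᵢdᵢ/nᵢ) / Σ(bᵢcᵢ/nᵢ), where nᵢ is the stratum total.
Stratum 1 (≤ High school): n = 541; a·d/n = 148·187/541 = 51.1571; b·c/n = 15·191/541 = 5.2957
Stratum 2 (Some college): n = 484; a·d/n = 166·146/484 = 50.0744; b·c/n = 62·110/484 = 14.0909
Stratum 3 (≥ Bachelor's): n = 717; a·d/n = 136·326/717 = 61.8354; b·c/n = 227·28/717 = 8.8647
OR_MH = (51.1571 + 50.0744 + 61.8354) / (5.2957 + 14.0909 + 8.8647) = 163.0669 / 28.2514 = 5.77200

5.77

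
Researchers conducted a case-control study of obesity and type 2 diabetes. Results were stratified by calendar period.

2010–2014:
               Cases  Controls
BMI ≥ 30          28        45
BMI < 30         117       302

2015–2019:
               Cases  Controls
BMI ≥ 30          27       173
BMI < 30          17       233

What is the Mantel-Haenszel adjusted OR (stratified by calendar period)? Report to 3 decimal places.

OR_MH = Σ(aᵢdᵢ/nᵢ) / Σ(bᵢcᵢ/nᵢ), where nᵢ is the stratum total.
Stratum 1 (2010–2014): n = 492; a·d/n = 28·302/492 = 17.1870; b·c/n = 45·117/492 = 10.7012
Stratum 2 (2015–2019): n = 450; a·d/n = 27·233/450 = 13.9800; b·c/n = 173·17/450 = 6.5356
OR_MH = (17.1870 + 13.9800) / (10.7012 + 6.5356) = 31.1670 / 17.2368 = 1.80817

1.808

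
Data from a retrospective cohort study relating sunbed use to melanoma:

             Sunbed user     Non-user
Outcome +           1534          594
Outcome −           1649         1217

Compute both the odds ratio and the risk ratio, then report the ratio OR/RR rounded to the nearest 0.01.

Reading the table with exposure as columns: a = 1534 (Sunbed user, case), b = 1649 (Sunbed user, non-case), c = 594 (Non-user, case), d = 1217.
OR = (1534·1217)/(1649·594) = 1866878/979506 = 1.90594
Risk in exposed = 1534/3183 = 0.48194; risk in unexposed = 594/1811 = 0.32800; RR = 1.46933
OR/RR = 1.90594 / 1.46933 = 1.29714
The outcome is not rare, so the OR lies further from 1 than the RR.

1.30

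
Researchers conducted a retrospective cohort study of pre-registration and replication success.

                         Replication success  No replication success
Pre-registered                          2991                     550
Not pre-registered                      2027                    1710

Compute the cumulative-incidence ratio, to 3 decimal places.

Cells: a = 2991, b = 550, c = 2027, d = 1710.
Risk in exposed = 2991/3541 = 0.84468; risk in unexposed = 2027/3737 = 0.54241.
RR = 0.84468 / 0.54241 = 1.55726
The risk among the exposed is 1.56 times that among the unexposed.

1.557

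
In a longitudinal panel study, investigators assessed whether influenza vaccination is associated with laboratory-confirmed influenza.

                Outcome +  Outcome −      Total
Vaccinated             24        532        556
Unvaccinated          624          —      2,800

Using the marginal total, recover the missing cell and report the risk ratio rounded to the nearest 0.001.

0.194

The missing cell is in the unexposed row: 2800 − 624 = 2176.
So a = 24, b = 532, c = 624, d = 2176.
RR = [a/(a+b)] / [c/(c+d)] = (24/556) / (624/2800) = 0.04317/0.22286 = 0.19369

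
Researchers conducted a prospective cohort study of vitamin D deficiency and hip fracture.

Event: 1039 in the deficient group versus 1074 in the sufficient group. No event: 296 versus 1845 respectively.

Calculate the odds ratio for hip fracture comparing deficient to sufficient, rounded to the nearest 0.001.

From the description: a = 1039, b = 296, c = 1074, d = 1845.
OR = (a·d)/(b·c) = (1039 × 1845) / (296 × 1074) = 1916955 / 317904 = 6.02998
The odds of hip fracture are about 6.03 times as high in the deficient group.

6.030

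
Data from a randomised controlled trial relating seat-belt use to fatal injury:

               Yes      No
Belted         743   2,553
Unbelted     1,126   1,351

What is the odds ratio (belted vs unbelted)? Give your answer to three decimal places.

Cells: a = 743, b = 2553, c = 1126, d = 1351.
OR = (a·d)/(b·c) = (743 × 1351) / (2553 × 1126) = 1003793 / 2874678 = 0.34918
Exposure is associated with lower odds of fatal injury (OR = 0.35 < 1).

0.349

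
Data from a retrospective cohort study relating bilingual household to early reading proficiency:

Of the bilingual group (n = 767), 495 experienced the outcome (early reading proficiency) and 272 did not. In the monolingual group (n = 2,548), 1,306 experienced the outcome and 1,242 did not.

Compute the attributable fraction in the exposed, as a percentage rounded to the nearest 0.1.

From the description: a = 495, b = 272, c = 1306, d = 1242.
Risk in exposed = 495/767 = 0.64537; risk in unexposed = 1306/2548 = 0.51256.
RR = 0.64537/0.51256 = 1.25912
AR% = (RR − 1)/RR × 100 = (1.25912 − 1)/1.25912 × 100 = 20.5793%

20.6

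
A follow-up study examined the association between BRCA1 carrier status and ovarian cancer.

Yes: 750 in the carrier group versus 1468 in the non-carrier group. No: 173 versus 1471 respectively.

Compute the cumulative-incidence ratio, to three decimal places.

From the description: a = 750, b = 173, c = 1468, d = 1471.
Risk in exposed = 750/923 = 0.81257; risk in unexposed = 1468/2939 = 0.49949.
RR = 0.81257 / 0.49949 = 1.62680
The risk among the exposed is 1.63 times that among the unexposed.

1.627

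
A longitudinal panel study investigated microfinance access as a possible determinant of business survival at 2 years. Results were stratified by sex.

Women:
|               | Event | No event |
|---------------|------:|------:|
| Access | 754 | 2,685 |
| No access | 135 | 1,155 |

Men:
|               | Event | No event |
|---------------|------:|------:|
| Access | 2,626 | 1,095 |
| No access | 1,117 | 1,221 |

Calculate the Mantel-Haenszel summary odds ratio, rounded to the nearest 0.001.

OR_MH = Σ(aᵢdᵢ/nᵢ) / Σ(bᵢcᵢ/nᵢ), where nᵢ is the stratum total.
Stratum 1 (Women): n = 4729; a·d/n = 754·1155/4729 = 184.1552; b·c/n = 2685·135/4729 = 76.6494
Stratum 2 (Men): n = 6059; a·d/n = 2626·1221/6059 = 529.1873; b·c/n = 1095·1117/6059 = 201.8675
OR_MH = (184.1552 + 529.1873) / (76.6494 + 201.8675) = 713.3425 / 278.5169 = 2.56122

2.561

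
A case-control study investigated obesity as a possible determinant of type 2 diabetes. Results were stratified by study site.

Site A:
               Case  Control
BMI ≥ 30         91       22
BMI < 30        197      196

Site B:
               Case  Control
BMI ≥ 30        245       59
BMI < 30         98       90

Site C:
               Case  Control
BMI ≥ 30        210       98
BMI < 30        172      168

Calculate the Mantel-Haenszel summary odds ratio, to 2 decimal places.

2.90

OR_MH = Σ(aᵢdᵢ/nᵢ) / Σ(bᵢcᵢ/nᵢ), where nᵢ is the stratum total.
Stratum 1 (Site A): n = 506; a·d/n = 91·196/506 = 35.2490; b·c/n = 22·197/506 = 8.5652
Stratum 2 (Site B): n = 492; a·d/n = 245·90/492 = 44.8171; b·c/n = 59·98/492 = 11.7520
Stratum 3 (Site C): n = 648; a·d/n = 210·168/648 = 54.4444; b·c/n = 98·172/648 = 26.0123
OR_MH = (35.2490 + 44.8171 + 54.4444) / (8.5652 + 11.7520 + 26.0123) = 134.5105 / 46.3296 = 2.90334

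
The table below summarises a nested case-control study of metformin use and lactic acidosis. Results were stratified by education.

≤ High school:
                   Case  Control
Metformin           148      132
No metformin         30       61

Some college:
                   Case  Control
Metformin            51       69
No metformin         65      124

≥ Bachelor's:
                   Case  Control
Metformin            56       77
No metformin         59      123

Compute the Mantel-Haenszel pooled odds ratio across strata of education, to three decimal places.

OR_MH = Σ(aᵢdᵢ/nᵢ) / Σ(bᵢcᵢ/nᵢ), where nᵢ is the stratum total.
Stratum 1 (≤ High school): n = 371; a·d/n = 148·61/371 = 24.3342; b·c/n = 132·30/371 = 10.6739
Stratum 2 (Some college): n = 309; a·d/n = 51·124/309 = 20.4660; b·c/n = 69·65/309 = 14.5146
Stratum 3 (≥ Bachelor's): n = 315; a·d/n = 56·123/315 = 21.8667; b·c/n = 77·59/315 = 14.4222
OR_MH = (24.3342 + 20.4660 + 21.8667) / (10.6739 + 14.5146 + 14.4222) = 66.6669 / 39.6106 = 1.68306

1.683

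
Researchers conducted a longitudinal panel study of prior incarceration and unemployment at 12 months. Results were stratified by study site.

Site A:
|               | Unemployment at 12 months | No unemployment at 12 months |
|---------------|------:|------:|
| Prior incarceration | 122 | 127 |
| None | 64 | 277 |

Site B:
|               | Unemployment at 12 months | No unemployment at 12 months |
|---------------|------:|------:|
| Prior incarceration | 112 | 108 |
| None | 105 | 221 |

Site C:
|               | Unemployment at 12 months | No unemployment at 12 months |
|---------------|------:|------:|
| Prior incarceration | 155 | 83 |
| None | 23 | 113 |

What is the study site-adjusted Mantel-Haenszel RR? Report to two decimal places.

2.31

RR_MH = Σ(aᵢ·n₀ᵢ/nᵢ) / Σ(cᵢ·n₁ᵢ/nᵢ), with n₁ᵢ = aᵢ+bᵢ (exposed), n₀ᵢ = cᵢ+dᵢ (unexposed), nᵢ = n₁ᵢ+n₀ᵢ.
Stratum 1 (Site A): n₁ = 249, n₀ = 341, n = 590; a·n₀/n = 122·341/590 = 70.5119; c·n₁/n = 64·249/590 = 27.0102
Stratum 2 (Site B): n₁ = 220, n₀ = 326, n = 546; a·n₀/n = 112·326/546 = 66.8718; c·n₁/n = 105·220/546 = 42.3077
Stratum 3 (Site C): n₁ = 238, n₀ = 136, n = 374; a·n₀/n = 155·136/374 = 56.3636; c·n₁/n = 23·238/374 = 14.6364
RR_MH = (70.5119 + 66.8718 + 56.3636) / (27.0102 + 42.3077 + 14.6364) = 193.7473 / 83.9542 = 2.30777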